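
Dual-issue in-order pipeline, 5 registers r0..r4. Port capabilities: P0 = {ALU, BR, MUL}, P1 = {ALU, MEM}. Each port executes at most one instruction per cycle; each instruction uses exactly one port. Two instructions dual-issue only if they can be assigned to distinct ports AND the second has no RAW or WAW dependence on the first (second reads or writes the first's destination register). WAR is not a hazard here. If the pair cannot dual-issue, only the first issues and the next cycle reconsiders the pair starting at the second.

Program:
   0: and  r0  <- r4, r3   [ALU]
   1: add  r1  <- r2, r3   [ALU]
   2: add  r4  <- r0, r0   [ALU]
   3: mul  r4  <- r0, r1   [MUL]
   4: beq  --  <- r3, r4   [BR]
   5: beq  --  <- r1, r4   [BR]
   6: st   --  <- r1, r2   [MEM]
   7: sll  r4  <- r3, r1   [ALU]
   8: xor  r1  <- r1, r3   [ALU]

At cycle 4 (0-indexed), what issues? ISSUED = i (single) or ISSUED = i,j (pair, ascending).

ISSUED = 5,6

t=0 i0/i1:and.ALU add.ALU ; pair
t=1 i2:add.ALU ; WAW r4
t=2 i3:mul.MUL ; no-port MUL/BR
t=3 i4:beq.BR ; no-port BR/BR
t=4 i5/i6:beq.BR st.MEM ; pair
t=5 i7/i8:sll.ALU xor.ALU ; pair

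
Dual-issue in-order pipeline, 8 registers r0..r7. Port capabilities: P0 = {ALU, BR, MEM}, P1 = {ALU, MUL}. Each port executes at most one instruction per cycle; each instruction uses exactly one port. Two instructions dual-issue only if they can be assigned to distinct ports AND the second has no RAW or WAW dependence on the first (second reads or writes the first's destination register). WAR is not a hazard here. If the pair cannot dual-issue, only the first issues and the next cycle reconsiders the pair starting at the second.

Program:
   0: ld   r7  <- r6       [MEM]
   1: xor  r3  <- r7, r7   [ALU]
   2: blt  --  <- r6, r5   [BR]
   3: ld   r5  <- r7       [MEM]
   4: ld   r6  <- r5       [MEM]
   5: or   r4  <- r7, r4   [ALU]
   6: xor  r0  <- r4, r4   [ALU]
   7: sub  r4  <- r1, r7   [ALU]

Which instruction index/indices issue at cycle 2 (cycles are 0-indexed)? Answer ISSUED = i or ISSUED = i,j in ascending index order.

[0] i0  ld  -- RAW r7
[1] i1,i2  xor+blt  -- pair
[2] i3  ld  -- no-port MEM/MEM
[3] i4,i5  ld+or  -- pair
[4] i6,i7  xor+sub  -- pair

ISSUED = 3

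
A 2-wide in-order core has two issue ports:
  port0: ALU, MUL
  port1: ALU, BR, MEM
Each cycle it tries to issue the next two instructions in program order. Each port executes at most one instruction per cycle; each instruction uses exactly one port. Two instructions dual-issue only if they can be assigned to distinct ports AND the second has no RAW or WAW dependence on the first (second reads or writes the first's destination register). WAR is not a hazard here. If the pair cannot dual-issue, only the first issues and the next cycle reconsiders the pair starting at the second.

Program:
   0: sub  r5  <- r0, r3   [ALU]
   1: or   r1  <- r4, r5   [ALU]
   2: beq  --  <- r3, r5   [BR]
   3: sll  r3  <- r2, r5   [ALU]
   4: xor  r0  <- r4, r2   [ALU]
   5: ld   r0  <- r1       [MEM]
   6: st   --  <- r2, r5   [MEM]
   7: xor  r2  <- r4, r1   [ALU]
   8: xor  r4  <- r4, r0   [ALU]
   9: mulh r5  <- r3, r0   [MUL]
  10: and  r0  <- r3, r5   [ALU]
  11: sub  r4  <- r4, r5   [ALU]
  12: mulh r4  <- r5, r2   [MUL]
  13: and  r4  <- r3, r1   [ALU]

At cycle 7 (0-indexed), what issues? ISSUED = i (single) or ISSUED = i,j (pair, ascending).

ISSUED = 12

  cy0 -> i0 (sub) RAW r5
  cy1 -> i1,i2 (or+beq) dual
  cy2 -> i3,i4 (sll+xor) dual
  cy3 -> i5 (ld) no-port MEM/MEM
  cy4 -> i6,i7 (st+xor) dual
  cy5 -> i8,i9 (xor+mulh) dual
  cy6 -> i10,i11 (and+sub) dual
  cy7 -> i12 (mulh) WAW r4
  cy8 -> i13 (and) tail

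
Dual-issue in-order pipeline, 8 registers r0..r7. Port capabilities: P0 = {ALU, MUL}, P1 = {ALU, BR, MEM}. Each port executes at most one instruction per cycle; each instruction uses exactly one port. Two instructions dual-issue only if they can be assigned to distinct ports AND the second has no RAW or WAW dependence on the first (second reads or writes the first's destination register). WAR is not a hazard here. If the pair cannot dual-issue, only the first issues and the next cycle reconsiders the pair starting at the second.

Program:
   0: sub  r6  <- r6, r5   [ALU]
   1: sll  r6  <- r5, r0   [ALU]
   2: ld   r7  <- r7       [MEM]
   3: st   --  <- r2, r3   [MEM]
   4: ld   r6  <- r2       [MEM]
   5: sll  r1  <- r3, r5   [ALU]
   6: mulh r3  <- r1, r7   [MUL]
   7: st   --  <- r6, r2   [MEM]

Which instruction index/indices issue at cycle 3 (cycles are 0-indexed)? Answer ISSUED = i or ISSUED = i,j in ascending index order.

ISSUED = 4,5

[0] i0  sub  -- WAW r6
[1] i1&i2  sll ld  -- pair
[2] i3  st  -- no-port MEM/MEM
[3] i4&i5  ld sll  -- pair
[4] i6&i7  mulh st  -- pair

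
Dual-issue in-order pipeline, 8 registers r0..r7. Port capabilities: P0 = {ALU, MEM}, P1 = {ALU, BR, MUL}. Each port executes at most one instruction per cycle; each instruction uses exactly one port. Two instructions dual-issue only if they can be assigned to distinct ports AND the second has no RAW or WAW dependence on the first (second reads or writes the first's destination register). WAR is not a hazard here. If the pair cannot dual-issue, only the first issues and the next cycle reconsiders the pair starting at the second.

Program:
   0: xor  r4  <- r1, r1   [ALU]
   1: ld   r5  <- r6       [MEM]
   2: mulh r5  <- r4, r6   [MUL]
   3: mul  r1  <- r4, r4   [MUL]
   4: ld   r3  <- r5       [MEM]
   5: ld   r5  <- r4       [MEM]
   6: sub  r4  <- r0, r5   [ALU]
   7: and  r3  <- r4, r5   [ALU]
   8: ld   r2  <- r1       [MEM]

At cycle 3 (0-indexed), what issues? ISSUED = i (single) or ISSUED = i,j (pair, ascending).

ISSUED = 5

c0: i0,i1 xor;ld  pair
c1: i2 mulh  no-port MUL/MUL
c2: i3,i4 mul;ld  pair
c3: i5 ld  RAW r5
c4: i6 sub  RAW r4
c5: i7,i8 and;ld  pair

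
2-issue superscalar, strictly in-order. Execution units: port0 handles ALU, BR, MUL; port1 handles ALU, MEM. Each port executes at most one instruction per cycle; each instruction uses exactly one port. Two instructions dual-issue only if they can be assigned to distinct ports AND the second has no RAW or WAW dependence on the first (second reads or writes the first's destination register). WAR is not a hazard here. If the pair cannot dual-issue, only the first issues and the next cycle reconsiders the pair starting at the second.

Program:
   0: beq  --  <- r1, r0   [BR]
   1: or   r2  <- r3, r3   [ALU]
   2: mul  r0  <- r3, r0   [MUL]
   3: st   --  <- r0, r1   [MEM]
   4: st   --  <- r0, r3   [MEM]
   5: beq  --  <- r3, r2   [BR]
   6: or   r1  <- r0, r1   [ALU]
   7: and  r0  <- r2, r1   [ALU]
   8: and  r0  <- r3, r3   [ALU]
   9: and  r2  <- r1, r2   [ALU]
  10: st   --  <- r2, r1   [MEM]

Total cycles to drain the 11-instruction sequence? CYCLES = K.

#0 head=0: beq;or i0+i1 pair
#1 head=2: mul i2 RAW r0
#2 head=3: st i3 no-port MEM/MEM
#3 head=4: st;beq i4+i5 pair
#4 head=6: or i6 RAW r1
#5 head=7: and i7 WAW r0
#6 head=8: and;and i8+i9 pair
#7 head=10: st i10 tail

CYCLES = 8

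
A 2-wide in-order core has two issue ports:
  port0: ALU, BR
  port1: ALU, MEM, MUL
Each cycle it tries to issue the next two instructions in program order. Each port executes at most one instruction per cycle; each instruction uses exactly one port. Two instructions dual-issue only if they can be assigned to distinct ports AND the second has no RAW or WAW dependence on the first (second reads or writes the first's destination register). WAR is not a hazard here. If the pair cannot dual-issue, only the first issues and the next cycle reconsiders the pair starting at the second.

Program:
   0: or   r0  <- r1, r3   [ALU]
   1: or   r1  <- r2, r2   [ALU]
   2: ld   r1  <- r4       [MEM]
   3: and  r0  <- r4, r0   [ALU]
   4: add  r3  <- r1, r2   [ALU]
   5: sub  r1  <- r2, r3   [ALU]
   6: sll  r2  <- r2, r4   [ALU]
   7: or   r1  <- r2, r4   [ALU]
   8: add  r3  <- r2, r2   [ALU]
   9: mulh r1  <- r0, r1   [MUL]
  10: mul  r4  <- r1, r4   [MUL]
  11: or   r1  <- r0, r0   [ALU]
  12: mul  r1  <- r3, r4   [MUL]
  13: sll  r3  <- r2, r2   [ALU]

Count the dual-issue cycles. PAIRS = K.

t=0 i0/i1:or;or ; dual
t=1 i2/i3:ld;and ; dual
t=2 i4:add ; RAW r3
t=3 i5/i6:sub;sll ; dual
t=4 i7/i8:or;add ; dual
t=5 i9:mulh ; no-port MUL/MUL
t=6 i10/i11:mul;or ; dual
t=7 i12/i13:mul;sll ; dual

PAIRS = 6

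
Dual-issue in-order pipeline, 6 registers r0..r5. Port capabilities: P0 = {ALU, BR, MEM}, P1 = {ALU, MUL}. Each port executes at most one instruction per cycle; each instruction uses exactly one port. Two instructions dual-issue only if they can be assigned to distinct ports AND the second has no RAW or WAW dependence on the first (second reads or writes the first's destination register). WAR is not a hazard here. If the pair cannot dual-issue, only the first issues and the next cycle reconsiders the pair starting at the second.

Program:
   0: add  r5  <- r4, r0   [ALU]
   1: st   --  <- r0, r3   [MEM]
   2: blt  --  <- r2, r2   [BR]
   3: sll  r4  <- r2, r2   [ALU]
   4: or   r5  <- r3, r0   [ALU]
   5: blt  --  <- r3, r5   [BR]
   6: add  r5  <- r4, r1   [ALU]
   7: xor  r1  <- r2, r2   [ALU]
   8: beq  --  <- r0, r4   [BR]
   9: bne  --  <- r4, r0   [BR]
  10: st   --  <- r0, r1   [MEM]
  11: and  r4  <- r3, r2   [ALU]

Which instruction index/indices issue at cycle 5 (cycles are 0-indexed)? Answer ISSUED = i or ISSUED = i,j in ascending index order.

ISSUED = 9

t=0 i0,i1:add;st ; pair
t=1 i2,i3:blt;sll ; pair
t=2 i4:or ; RAW r5
t=3 i5,i6:blt;add ; pair
t=4 i7,i8:xor;beq ; pair
t=5 i9:bne ; no-port BR/MEM
t=6 i10,i11:st;and ; pair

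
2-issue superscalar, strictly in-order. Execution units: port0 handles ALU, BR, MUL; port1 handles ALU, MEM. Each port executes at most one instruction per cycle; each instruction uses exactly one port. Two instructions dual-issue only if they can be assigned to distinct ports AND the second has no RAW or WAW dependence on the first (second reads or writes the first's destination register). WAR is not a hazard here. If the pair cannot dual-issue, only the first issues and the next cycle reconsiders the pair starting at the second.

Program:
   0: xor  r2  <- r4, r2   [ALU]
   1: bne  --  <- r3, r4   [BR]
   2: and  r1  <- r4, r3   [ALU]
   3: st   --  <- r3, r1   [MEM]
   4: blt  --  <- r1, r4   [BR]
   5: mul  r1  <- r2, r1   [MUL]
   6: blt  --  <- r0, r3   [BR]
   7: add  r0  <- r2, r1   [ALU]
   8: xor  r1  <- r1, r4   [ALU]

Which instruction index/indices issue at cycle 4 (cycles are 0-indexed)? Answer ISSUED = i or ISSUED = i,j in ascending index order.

0. xor bne @i0+i1  | dual
1. and @i2  | RAW r1
2. st blt @i3+i4  | dual
3. mul @i5  | no-port MUL/BR
4. blt add @i6+i7  | dual
5. xor @i8  | tail

ISSUED = 6,7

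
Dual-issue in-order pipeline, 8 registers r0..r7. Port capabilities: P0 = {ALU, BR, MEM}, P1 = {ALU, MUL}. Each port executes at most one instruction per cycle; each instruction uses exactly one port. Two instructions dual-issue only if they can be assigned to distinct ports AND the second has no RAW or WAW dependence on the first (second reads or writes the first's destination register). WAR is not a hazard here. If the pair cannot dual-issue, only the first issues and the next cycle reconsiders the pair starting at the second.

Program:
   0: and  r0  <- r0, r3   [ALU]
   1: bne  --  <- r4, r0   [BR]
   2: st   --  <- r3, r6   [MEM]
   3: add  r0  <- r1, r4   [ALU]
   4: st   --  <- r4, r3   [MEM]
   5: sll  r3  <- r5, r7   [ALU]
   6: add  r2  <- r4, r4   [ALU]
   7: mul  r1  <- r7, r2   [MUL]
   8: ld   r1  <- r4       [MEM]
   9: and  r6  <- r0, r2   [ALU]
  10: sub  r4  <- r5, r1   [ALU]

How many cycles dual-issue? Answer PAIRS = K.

PAIRS = 3

c0: i0 and.ALU  RAW r0
c1: i1 bne.BR  no-port BR/MEM
c2: i2+i3 st.MEM/add.ALU  pair
c3: i4+i5 st.MEM/sll.ALU  pair
c4: i6 add.ALU  RAW r2
c5: i7 mul.MUL  WAW r1
c6: i8+i9 ld.MEM/and.ALU  pair
c7: i10 sub.ALU  tail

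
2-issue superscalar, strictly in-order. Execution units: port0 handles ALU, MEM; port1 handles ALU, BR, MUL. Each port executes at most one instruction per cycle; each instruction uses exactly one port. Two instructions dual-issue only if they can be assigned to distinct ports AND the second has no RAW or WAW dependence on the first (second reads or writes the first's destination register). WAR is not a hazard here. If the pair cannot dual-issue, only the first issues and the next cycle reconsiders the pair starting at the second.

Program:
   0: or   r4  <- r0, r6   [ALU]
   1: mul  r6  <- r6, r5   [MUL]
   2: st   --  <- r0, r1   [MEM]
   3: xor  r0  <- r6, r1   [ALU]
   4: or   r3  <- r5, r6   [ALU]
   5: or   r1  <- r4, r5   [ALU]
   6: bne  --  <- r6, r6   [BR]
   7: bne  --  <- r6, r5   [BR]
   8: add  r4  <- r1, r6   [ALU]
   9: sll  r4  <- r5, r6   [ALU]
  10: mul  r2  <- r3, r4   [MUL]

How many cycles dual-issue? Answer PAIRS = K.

0. or.ALU;mul.MUL @i0,i1  | dual
1. st.MEM;xor.ALU @i2,i3  | dual
2. or.ALU;or.ALU @i4,i5  | dual
3. bne.BR @i6  | no-port BR/BR
4. bne.BR;add.ALU @i7,i8  | dual
5. sll.ALU @i9  | RAW r4
6. mul.MUL @i10  | tail

PAIRS = 4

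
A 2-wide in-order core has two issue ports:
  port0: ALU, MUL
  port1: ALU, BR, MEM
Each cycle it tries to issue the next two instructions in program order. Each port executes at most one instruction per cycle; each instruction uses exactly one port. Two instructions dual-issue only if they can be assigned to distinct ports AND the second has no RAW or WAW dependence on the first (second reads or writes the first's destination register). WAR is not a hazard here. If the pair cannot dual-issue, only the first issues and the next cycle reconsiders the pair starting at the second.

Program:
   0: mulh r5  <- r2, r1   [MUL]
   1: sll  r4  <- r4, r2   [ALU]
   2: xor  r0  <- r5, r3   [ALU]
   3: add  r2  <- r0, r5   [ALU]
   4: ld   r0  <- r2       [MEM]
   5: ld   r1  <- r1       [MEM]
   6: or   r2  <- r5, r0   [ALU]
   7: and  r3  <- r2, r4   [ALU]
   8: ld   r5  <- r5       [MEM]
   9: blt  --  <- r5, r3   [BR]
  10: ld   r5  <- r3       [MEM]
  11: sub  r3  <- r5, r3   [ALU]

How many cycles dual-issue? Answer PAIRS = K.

#0 head=0: mulh sll i0+i1 2-wide
#1 head=2: xor i2 RAW r0
#2 head=3: add i3 RAW r2
#3 head=4: ld i4 no-port MEM/MEM
#4 head=5: ld or i5+i6 2-wide
#5 head=7: and ld i7+i8 2-wide
#6 head=9: blt i9 no-port BR/MEM
#7 head=10: ld i10 RAW r5
#8 head=11: sub i11 tail

PAIRS = 3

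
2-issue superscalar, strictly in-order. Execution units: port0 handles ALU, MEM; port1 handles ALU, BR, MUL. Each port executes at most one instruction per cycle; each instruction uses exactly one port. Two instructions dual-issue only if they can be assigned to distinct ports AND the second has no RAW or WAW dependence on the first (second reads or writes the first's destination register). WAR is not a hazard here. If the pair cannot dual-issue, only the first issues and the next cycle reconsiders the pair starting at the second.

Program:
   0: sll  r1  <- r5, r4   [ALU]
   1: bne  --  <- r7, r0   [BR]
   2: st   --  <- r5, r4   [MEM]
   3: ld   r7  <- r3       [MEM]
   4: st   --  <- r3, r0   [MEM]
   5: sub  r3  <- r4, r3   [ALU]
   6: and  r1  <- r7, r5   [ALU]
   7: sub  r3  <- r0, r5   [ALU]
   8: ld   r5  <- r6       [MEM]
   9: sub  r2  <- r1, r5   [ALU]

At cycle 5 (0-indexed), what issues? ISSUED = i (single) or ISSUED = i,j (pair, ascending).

t=0 i0/i1:sll/bne ; pair
t=1 i2:st ; no-port MEM/MEM
t=2 i3:ld ; no-port MEM/MEM
t=3 i4/i5:st/sub ; pair
t=4 i6/i7:and/sub ; pair
t=5 i8:ld ; RAW r5
t=6 i9:sub ; tail

ISSUED = 8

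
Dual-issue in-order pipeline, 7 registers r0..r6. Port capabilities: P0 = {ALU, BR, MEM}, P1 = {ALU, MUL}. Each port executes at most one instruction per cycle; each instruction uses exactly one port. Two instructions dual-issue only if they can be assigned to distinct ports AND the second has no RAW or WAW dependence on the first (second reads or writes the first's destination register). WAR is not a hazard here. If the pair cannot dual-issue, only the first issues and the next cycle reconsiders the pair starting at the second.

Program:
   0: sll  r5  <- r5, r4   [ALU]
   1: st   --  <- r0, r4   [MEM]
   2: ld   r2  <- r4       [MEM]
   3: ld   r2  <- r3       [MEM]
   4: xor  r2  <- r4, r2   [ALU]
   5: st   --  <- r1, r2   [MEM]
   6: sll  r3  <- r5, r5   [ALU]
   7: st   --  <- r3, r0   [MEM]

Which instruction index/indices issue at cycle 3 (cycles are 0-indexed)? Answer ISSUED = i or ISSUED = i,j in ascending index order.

  cy0 -> i0/i1 (sll.ALU;st.MEM) 2-wide
  cy1 -> i2 (ld.MEM) no-port MEM/MEM
  cy2 -> i3 (ld.MEM) RAW+WAW r2
  cy3 -> i4 (xor.ALU) RAW r2
  cy4 -> i5/i6 (st.MEM;sll.ALU) 2-wide
  cy5 -> i7 (st.MEM) tail

ISSUED = 4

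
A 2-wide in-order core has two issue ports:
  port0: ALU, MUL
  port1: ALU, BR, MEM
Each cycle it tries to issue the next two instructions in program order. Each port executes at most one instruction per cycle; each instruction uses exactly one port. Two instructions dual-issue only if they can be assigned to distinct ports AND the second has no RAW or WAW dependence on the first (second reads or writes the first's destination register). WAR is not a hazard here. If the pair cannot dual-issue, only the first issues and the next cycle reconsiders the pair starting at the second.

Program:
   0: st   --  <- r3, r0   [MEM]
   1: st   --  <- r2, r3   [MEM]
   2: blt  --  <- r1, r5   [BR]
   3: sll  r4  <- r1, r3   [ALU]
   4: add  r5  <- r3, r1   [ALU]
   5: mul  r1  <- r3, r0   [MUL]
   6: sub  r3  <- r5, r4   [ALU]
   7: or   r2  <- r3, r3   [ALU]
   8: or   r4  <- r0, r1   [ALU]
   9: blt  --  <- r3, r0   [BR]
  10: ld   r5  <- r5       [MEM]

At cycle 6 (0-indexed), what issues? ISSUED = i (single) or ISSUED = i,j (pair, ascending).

ISSUED = 9

#0 head=0: st i0 no-port MEM/MEM
#1 head=1: st i1 no-port MEM/BR
#2 head=2: blt+sll i2/i3 pair
#3 head=4: add+mul i4/i5 pair
#4 head=6: sub i6 RAW r3
#5 head=7: or+or i7/i8 pair
#6 head=9: blt i9 no-port BR/MEM
#7 head=10: ld i10 tail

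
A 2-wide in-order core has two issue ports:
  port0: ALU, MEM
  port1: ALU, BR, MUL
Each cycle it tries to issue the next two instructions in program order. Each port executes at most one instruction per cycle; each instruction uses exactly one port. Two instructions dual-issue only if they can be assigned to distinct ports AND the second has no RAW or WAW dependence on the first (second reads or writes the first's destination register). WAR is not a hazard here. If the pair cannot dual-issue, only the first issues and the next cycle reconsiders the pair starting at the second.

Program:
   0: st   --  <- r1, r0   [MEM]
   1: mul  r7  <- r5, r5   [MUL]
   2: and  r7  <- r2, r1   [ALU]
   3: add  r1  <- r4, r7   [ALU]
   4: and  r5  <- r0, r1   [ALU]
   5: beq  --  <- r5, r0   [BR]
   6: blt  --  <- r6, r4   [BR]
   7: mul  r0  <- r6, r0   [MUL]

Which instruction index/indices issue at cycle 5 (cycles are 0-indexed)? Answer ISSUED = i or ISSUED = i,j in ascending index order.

ISSUED = 6

0. st.MEM+mul.MUL @i0,i1  | pair
1. and.ALU @i2  | RAW r7
2. add.ALU @i3  | RAW r1
3. and.ALU @i4  | RAW r5
4. beq.BR @i5  | no-port BR/BR
5. blt.BR @i6  | no-port BR/MUL
6. mul.MUL @i7  | tail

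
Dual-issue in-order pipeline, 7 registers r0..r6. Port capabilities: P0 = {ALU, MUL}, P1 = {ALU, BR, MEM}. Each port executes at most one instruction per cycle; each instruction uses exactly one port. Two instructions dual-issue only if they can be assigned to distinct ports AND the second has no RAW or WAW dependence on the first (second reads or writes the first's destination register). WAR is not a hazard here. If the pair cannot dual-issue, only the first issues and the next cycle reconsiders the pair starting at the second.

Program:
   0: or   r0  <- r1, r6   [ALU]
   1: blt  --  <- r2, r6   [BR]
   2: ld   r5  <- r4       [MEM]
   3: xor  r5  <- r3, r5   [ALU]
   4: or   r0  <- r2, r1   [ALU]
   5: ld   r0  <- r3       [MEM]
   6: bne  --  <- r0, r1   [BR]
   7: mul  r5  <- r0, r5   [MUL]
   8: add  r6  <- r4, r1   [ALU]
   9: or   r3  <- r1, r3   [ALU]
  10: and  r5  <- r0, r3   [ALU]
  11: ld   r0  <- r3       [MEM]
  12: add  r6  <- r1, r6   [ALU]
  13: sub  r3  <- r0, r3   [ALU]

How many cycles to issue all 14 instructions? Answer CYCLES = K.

CYCLES = 8

  cy0 -> i0,i1 (or blt) 2-wide
  cy1 -> i2 (ld) RAW+WAW r5
  cy2 -> i3,i4 (xor or) 2-wide
  cy3 -> i5 (ld) no-port MEM/BR
  cy4 -> i6,i7 (bne mul) 2-wide
  cy5 -> i8,i9 (add or) 2-wide
  cy6 -> i10,i11 (and ld) 2-wide
  cy7 -> i12,i13 (add sub) 2-wide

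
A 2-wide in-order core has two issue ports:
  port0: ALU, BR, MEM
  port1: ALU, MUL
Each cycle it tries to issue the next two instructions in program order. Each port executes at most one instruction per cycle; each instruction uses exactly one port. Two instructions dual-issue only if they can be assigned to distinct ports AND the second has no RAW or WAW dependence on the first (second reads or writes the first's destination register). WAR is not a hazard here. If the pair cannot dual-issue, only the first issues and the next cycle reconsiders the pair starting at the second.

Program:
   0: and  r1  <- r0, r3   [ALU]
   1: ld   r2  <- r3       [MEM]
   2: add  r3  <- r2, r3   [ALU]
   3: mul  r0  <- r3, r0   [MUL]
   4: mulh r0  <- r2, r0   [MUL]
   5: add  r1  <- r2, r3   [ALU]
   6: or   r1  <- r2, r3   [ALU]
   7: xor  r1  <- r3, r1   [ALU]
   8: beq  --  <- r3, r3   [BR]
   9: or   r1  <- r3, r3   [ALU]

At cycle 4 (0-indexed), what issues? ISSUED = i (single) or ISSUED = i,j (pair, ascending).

c0: i0/i1 and.ALU;ld.MEM  dual
c1: i2 add.ALU  RAW r3
c2: i3 mul.MUL  no-port MUL/MUL
c3: i4/i5 mulh.MUL;add.ALU  dual
c4: i6 or.ALU  RAW+WAW r1
c5: i7/i8 xor.ALU;beq.BR  dual
c6: i9 or.ALU  tail

ISSUED = 6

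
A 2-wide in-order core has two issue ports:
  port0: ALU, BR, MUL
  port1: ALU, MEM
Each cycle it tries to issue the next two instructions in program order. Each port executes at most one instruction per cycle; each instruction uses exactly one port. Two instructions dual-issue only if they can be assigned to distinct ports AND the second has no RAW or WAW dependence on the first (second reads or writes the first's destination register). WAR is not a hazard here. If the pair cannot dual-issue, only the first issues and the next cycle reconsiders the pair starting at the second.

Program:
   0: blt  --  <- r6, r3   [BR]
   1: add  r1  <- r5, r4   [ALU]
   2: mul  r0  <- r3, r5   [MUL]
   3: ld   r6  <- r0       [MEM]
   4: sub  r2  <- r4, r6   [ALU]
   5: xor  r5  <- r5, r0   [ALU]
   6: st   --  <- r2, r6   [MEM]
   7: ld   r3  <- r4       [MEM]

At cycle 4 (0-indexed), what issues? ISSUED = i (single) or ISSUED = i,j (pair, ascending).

ISSUED = 6

[0] i0/i1  blt/add  -- dual
[1] i2  mul  -- RAW r0
[2] i3  ld  -- RAW r6
[3] i4/i5  sub/xor  -- dual
[4] i6  st  -- no-port MEM/MEM
[5] i7  ld  -- tail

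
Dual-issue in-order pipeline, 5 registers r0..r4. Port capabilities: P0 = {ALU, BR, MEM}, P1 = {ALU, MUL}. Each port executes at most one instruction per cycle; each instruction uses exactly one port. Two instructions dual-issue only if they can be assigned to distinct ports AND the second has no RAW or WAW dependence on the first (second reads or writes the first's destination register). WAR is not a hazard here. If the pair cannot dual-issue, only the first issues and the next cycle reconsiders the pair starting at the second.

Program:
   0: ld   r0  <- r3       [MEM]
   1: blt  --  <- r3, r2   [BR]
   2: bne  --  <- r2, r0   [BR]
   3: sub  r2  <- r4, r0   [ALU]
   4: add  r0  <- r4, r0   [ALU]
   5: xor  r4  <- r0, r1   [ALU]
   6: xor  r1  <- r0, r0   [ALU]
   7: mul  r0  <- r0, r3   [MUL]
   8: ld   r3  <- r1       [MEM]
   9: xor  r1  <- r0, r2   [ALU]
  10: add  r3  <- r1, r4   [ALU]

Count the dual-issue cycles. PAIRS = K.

PAIRS = 3

#0 head=0: ld.MEM i0 no-port MEM/BR
#1 head=1: blt.BR i1 no-port BR/BR
#2 head=2: bne.BR sub.ALU i2&i3 dual
#3 head=4: add.ALU i4 RAW r0
#4 head=5: xor.ALU xor.ALU i5&i6 dual
#5 head=7: mul.MUL ld.MEM i7&i8 dual
#6 head=9: xor.ALU i9 RAW r1
#7 head=10: add.ALU i10 tail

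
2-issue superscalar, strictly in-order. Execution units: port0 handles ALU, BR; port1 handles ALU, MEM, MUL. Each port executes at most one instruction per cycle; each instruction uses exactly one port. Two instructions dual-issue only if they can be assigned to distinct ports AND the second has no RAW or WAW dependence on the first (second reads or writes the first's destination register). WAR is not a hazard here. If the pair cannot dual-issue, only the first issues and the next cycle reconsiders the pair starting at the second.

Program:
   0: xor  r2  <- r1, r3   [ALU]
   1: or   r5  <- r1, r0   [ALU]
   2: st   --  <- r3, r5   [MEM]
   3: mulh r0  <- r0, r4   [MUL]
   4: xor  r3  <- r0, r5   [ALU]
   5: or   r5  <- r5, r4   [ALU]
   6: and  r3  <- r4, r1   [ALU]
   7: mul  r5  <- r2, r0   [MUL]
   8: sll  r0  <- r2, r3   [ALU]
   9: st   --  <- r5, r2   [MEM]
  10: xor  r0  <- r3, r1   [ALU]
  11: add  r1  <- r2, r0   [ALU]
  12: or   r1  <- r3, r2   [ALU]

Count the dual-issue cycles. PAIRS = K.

PAIRS = 4

t=0 i0+i1:xor.ALU or.ALU ; pair
t=1 i2:st.MEM ; no-port MEM/MUL
t=2 i3:mulh.MUL ; RAW r0
t=3 i4+i5:xor.ALU or.ALU ; pair
t=4 i6+i7:and.ALU mul.MUL ; pair
t=5 i8+i9:sll.ALU st.MEM ; pair
t=6 i10:xor.ALU ; RAW r0
t=7 i11:add.ALU ; WAW r1
t=8 i12:or.ALU ; tail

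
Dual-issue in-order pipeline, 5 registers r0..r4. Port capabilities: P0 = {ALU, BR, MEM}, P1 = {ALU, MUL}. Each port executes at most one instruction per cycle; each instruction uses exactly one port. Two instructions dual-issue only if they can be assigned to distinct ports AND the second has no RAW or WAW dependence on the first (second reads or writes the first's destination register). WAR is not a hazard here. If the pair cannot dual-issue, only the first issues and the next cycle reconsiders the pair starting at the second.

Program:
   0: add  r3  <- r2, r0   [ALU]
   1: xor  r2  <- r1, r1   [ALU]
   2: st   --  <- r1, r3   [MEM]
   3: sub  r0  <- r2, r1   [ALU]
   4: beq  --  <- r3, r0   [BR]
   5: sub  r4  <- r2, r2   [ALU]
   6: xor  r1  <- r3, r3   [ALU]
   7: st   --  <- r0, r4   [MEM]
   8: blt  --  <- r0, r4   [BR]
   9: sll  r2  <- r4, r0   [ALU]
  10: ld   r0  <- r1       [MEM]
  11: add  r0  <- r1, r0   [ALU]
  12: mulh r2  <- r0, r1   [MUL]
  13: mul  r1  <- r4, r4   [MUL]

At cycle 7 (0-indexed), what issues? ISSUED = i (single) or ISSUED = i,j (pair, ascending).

[0] i0/i1  add;xor  -- pair
[1] i2/i3  st;sub  -- pair
[2] i4/i5  beq;sub  -- pair
[3] i6/i7  xor;st  -- pair
[4] i8/i9  blt;sll  -- pair
[5] i10  ld  -- RAW+WAW r0
[6] i11  add  -- RAW r0
[7] i12  mulh  -- no-port MUL/MUL
[8] i13  mul  -- tail

ISSUED = 12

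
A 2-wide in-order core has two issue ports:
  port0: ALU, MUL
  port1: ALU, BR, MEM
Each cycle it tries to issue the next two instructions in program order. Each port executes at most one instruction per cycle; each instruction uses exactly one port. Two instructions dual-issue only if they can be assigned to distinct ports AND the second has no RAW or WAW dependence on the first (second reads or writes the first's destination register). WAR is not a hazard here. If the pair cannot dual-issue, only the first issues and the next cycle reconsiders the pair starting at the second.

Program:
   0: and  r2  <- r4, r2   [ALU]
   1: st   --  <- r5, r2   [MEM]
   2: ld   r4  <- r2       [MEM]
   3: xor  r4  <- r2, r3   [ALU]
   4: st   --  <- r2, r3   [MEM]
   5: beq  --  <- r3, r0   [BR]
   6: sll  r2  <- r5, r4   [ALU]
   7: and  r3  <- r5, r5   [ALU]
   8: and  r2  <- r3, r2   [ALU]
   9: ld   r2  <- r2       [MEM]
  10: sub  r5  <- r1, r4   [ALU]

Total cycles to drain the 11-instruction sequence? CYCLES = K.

c0: i0 and.ALU  RAW r2
c1: i1 st.MEM  no-port MEM/MEM
c2: i2 ld.MEM  WAW r4
c3: i3&i4 xor.ALU+st.MEM  dual
c4: i5&i6 beq.BR+sll.ALU  dual
c5: i7 and.ALU  RAW r3
c6: i8 and.ALU  RAW+WAW r2
c7: i9&i10 ld.MEM+sub.ALU  dual

CYCLES = 8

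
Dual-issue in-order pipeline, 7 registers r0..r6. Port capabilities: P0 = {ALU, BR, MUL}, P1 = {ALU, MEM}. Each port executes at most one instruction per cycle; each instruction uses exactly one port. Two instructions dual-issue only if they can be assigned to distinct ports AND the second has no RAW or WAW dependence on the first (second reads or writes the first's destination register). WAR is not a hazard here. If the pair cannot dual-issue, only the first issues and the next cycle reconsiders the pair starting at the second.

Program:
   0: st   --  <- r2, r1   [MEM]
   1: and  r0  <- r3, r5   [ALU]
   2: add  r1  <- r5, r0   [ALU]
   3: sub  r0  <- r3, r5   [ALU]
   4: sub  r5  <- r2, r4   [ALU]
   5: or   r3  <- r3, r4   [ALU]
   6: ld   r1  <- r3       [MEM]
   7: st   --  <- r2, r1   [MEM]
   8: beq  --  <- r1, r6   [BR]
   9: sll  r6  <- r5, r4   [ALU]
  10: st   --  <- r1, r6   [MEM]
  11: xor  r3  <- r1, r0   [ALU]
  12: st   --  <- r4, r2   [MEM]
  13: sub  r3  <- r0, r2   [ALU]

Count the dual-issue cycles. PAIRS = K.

PAIRS = 6

t=0 i0&i1:st/and ; 2-wide
t=1 i2&i3:add/sub ; 2-wide
t=2 i4&i5:sub/or ; 2-wide
t=3 i6:ld ; no-port MEM/MEM
t=4 i7&i8:st/beq ; 2-wide
t=5 i9:sll ; RAW r6
t=6 i10&i11:st/xor ; 2-wide
t=7 i12&i13:st/sub ; 2-wide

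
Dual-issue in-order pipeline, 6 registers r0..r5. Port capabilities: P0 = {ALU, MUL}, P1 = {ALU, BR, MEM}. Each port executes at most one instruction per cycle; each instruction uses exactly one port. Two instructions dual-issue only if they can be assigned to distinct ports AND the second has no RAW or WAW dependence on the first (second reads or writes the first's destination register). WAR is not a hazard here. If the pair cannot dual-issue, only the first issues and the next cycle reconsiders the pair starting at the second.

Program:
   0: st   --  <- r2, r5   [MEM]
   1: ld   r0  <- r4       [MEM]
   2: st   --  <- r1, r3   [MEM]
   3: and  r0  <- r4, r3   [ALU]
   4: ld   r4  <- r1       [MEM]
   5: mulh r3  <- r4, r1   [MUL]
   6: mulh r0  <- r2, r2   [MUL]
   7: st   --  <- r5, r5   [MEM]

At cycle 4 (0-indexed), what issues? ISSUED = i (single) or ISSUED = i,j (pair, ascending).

ISSUED = 5

0. st @i0  | no-port MEM/MEM
1. ld @i1  | no-port MEM/MEM
2. st and @i2/i3  | dual
3. ld @i4  | RAW r4
4. mulh @i5  | no-port MUL/MUL
5. mulh st @i6/i7  | dual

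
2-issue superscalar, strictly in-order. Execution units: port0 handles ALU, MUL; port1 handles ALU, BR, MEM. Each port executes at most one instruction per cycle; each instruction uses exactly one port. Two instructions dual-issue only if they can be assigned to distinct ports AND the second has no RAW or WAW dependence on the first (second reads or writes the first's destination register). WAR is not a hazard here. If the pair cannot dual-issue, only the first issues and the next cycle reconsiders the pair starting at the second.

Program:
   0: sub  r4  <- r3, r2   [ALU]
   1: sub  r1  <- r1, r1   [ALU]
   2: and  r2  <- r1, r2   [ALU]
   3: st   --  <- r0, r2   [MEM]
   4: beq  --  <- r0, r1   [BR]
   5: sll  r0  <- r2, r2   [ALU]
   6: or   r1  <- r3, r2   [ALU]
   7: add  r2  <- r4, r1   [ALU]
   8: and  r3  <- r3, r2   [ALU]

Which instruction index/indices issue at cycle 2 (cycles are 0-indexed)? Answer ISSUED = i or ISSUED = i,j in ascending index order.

ISSUED = 3

t=0 i0/i1:sub.ALU+sub.ALU ; dual
t=1 i2:and.ALU ; RAW r2
t=2 i3:st.MEM ; no-port MEM/BR
t=3 i4/i5:beq.BR+sll.ALU ; dual
t=4 i6:or.ALU ; RAW r1
t=5 i7:add.ALU ; RAW r2
t=6 i8:and.ALU ; tail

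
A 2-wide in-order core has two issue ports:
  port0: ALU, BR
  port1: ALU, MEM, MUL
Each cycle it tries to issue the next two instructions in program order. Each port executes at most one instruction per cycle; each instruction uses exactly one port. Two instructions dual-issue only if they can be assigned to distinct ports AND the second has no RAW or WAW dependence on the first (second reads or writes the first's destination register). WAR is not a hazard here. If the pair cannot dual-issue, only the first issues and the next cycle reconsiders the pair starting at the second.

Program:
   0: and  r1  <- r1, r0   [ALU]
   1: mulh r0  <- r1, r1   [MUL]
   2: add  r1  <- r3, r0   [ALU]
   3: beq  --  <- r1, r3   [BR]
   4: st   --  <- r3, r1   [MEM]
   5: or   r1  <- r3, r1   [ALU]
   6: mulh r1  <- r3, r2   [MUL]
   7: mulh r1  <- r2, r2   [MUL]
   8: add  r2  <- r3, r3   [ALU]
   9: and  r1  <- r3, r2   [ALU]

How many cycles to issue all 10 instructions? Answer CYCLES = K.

  cy0 -> i0 (and.ALU) RAW r1
  cy1 -> i1 (mulh.MUL) RAW r0
  cy2 -> i2 (add.ALU) RAW r1
  cy3 -> i3/i4 (beq.BR+st.MEM) dual
  cy4 -> i5 (or.ALU) WAW r1
  cy5 -> i6 (mulh.MUL) no-port MUL/MUL
  cy6 -> i7/i8 (mulh.MUL+add.ALU) dual
  cy7 -> i9 (and.ALU) tail

CYCLES = 8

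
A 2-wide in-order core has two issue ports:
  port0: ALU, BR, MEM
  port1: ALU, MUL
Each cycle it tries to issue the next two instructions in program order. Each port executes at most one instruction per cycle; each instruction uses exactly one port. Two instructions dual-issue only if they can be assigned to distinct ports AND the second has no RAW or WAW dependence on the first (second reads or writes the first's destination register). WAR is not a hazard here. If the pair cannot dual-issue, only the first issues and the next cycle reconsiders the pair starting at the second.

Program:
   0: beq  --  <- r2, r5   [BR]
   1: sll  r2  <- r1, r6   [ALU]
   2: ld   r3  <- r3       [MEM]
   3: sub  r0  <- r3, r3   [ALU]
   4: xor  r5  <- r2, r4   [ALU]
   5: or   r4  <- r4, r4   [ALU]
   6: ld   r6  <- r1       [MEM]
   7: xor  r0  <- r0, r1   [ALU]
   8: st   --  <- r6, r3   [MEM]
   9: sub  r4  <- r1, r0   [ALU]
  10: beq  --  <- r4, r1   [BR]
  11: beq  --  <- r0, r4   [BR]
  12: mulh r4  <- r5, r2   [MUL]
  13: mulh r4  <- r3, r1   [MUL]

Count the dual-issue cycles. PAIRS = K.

c0: i0,i1 beq.BR sll.ALU  dual
c1: i2 ld.MEM  RAW r3
c2: i3,i4 sub.ALU xor.ALU  dual
c3: i5,i6 or.ALU ld.MEM  dual
c4: i7,i8 xor.ALU st.MEM  dual
c5: i9 sub.ALU  RAW r4
c6: i10 beq.BR  no-port BR/BR
c7: i11,i12 beq.BR mulh.MUL  dual
c8: i13 mulh.MUL  tail

PAIRS = 5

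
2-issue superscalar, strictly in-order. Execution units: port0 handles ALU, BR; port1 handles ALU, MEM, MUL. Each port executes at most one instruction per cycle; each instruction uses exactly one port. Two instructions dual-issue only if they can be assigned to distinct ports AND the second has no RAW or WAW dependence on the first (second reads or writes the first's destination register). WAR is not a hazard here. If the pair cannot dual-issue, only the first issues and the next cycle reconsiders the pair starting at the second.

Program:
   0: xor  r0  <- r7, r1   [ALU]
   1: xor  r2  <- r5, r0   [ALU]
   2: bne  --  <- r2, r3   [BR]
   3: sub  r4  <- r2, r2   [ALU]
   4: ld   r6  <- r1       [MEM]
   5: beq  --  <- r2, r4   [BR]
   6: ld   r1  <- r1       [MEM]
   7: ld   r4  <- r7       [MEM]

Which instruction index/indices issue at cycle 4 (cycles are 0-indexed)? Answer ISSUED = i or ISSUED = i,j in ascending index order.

ISSUED = 6

[0] i0  xor.ALU  -- RAW r0
[1] i1  xor.ALU  -- RAW r2
[2] i2+i3  bne.BR;sub.ALU  -- 2-wide
[3] i4+i5  ld.MEM;beq.BR  -- 2-wide
[4] i6  ld.MEM  -- no-port MEM/MEM
[5] i7  ld.MEM  -- tail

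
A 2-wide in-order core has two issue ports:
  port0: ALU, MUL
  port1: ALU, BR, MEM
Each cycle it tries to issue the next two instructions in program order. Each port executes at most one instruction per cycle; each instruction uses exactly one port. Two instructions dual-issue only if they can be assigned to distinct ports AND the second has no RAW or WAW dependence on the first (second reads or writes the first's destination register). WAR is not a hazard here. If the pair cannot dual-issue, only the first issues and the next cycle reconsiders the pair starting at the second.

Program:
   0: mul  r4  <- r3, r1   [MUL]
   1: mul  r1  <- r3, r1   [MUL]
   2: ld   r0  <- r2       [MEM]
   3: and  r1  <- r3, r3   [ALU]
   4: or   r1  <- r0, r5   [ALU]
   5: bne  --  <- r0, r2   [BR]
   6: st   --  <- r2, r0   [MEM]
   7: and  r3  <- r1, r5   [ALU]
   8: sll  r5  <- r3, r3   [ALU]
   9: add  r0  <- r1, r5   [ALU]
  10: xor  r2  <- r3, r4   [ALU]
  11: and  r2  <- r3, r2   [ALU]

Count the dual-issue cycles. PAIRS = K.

0. mul @i0  | no-port MUL/MUL
1. mul+ld @i1/i2  | pair
2. and @i3  | WAW r1
3. or+bne @i4/i5  | pair
4. st+and @i6/i7  | pair
5. sll @i8  | RAW r5
6. add+xor @i9/i10  | pair
7. and @i11  | tail

PAIRS = 4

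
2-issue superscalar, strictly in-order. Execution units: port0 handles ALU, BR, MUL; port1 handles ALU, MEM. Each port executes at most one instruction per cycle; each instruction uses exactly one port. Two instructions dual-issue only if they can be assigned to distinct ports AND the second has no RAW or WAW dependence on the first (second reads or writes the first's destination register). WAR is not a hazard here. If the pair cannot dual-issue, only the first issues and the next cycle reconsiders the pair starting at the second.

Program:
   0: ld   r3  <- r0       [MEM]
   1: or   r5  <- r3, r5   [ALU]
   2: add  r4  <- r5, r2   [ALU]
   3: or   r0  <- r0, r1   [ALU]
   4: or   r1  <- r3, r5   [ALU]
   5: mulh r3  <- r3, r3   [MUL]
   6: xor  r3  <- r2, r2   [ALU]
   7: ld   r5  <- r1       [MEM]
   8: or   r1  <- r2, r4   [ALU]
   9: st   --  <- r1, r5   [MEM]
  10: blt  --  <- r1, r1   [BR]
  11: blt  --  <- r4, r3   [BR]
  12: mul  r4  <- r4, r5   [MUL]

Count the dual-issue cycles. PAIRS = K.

PAIRS = 4

#0 head=0: ld.MEM i0 RAW r3
#1 head=1: or.ALU i1 RAW r5
#2 head=2: add.ALU;or.ALU i2&i3 dual
#3 head=4: or.ALU;mulh.MUL i4&i5 dual
#4 head=6: xor.ALU;ld.MEM i6&i7 dual
#5 head=8: or.ALU i8 RAW r1
#6 head=9: st.MEM;blt.BR i9&i10 dual
#7 head=11: blt.BR i11 no-port BR/MUL
#8 head=12: mul.MUL i12 tail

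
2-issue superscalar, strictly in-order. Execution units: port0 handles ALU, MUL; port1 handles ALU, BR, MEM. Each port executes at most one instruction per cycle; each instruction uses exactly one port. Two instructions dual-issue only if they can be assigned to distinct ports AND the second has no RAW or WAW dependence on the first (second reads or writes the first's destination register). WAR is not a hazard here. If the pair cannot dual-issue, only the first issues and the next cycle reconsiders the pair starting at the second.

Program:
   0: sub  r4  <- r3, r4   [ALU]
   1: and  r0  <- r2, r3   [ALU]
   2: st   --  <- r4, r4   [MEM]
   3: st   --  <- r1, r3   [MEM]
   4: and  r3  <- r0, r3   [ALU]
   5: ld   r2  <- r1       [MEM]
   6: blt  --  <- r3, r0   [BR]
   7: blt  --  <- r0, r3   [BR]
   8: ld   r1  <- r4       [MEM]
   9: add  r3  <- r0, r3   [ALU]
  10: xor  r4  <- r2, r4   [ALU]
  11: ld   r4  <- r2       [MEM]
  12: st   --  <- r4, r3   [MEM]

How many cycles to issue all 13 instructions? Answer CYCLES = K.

t=0 i0/i1:sub.ALU+and.ALU ; 2-wide
t=1 i2:st.MEM ; no-port MEM/MEM
t=2 i3/i4:st.MEM+and.ALU ; 2-wide
t=3 i5:ld.MEM ; no-port MEM/BR
t=4 i6:blt.BR ; no-port BR/BR
t=5 i7:blt.BR ; no-port BR/MEM
t=6 i8/i9:ld.MEM+add.ALU ; 2-wide
t=7 i10:xor.ALU ; WAW r4
t=8 i11:ld.MEM ; no-port MEM/MEM
t=9 i12:st.MEM ; tail

CYCLES = 10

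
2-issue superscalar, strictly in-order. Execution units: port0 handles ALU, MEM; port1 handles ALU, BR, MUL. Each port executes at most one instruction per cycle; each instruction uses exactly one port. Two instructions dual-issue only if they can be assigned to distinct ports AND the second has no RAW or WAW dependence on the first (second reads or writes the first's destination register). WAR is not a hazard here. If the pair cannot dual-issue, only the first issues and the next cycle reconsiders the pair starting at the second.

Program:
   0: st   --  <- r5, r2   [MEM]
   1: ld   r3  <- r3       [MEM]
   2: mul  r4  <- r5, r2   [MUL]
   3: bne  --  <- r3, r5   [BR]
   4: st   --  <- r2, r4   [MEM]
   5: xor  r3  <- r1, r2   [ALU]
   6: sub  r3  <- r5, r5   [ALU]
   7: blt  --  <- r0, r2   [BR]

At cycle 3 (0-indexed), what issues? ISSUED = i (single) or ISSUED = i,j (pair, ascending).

ISSUED = 5

c0: i0 st.MEM  no-port MEM/MEM
c1: i1/i2 ld.MEM;mul.MUL  dual
c2: i3/i4 bne.BR;st.MEM  dual
c3: i5 xor.ALU  WAW r3
c4: i6/i7 sub.ALU;blt.BR  dual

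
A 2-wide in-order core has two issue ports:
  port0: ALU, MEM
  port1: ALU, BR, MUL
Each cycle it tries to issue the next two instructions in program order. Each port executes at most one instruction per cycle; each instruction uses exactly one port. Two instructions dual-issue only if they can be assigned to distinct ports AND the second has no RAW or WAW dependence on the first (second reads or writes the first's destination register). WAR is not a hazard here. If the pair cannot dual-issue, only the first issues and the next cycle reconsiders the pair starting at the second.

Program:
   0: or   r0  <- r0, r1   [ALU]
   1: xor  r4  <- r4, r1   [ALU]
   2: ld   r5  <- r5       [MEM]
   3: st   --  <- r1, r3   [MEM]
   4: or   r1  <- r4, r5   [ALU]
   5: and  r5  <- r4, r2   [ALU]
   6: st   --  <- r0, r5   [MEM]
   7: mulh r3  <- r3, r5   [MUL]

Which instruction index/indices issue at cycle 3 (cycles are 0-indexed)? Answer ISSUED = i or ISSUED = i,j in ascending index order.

ISSUED = 5

[0] i0+i1  or/xor  -- pair
[1] i2  ld  -- no-port MEM/MEM
[2] i3+i4  st/or  -- pair
[3] i5  and  -- RAW r5
[4] i6+i7  st/mulh  -- pair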